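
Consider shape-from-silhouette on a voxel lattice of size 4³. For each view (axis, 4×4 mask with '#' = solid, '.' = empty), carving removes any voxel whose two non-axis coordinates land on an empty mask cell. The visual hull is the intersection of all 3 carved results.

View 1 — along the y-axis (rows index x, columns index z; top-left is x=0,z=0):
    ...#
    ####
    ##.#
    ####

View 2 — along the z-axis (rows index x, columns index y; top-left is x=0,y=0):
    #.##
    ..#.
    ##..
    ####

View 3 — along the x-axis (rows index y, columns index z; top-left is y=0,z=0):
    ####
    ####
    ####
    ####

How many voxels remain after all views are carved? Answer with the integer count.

initial block: 4^3 = 64
step 1: project along y, AND mask (12/16) → |grid| = 48
step 2: project along z, AND mask (10/16) → |grid| = 29
step 3: project along x, AND mask (16/16) → |grid| = 29

remaining voxels: 29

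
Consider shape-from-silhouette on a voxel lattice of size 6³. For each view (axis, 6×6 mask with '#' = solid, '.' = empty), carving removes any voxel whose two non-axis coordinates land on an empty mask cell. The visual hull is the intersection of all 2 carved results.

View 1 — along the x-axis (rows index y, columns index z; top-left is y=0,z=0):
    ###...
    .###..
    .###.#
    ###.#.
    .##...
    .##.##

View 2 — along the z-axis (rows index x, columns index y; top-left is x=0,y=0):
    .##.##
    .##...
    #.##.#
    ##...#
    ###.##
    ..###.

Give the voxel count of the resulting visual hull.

|visual hull| = 71

initial block: 6^3 = 216
[1] x-view keeps 20 columns → grid now 120
[2] z-view keeps 21 columns → grid now 71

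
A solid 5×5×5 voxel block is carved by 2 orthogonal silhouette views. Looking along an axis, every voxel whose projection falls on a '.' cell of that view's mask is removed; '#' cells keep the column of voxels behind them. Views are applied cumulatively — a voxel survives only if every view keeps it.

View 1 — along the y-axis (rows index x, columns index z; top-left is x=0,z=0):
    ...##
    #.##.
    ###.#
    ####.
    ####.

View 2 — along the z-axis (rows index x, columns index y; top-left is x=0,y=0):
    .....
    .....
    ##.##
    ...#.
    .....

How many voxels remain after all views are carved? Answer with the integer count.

voxel count = 20

initial block: 5^3 = 125
step 1: project along y, AND mask (17/25) → |grid| = 85
step 2: project along z, AND mask (5/25) → |grid| = 20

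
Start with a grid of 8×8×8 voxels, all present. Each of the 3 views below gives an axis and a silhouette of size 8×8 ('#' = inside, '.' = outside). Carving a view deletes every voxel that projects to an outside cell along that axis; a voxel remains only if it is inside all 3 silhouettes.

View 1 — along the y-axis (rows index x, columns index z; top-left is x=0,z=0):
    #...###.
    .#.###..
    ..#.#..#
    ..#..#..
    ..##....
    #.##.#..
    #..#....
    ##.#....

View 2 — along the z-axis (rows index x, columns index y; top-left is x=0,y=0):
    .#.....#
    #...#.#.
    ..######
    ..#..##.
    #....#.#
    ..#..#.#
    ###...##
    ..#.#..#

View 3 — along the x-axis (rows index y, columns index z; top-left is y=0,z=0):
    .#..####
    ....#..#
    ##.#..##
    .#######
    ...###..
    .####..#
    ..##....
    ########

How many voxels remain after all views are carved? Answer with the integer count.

voxel count = 50

start: 8×8×8 = 512 voxels
  1. axis=1 (XZ plane), |mask|=24  ⇒  voxels=192
  2. axis=2 (XY plane), |mask|=28  ⇒  voxels=81
  3. axis=0 (YZ plane), |mask|=37  ⇒  voxels=50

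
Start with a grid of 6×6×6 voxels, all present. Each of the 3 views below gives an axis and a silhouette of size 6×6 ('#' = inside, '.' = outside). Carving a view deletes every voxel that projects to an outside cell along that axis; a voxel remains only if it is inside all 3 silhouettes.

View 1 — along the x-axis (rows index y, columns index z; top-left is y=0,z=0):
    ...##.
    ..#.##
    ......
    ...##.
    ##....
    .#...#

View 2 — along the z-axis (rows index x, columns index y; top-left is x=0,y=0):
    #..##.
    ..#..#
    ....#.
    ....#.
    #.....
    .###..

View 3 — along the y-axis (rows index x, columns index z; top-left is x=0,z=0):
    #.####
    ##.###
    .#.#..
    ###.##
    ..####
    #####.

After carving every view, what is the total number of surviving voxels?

initial block: 6^3 = 216
carve view 1 (along x, YZ-mask fill 11/36): 66 voxels remain
carve view 2 (along z, XY-mask fill 11/36): 19 voxels remain
carve view 3 (along y, XZ-mask fill 26/36): 16 voxels remain

|visual hull| = 16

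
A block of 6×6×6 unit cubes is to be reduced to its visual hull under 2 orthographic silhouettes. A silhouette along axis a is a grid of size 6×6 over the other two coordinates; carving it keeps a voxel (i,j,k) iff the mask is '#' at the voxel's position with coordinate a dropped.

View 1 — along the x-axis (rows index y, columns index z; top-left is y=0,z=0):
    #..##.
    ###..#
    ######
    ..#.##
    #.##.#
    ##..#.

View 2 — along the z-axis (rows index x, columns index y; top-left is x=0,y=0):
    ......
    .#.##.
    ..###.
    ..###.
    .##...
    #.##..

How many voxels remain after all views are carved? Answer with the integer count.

before carving: 216 voxels (6×6×6)
V1 x: intersect with YZ mask (23 set) -- 138 left
V2 z: intersect with XY mask (14 set) -- 59 left

voxel count = 59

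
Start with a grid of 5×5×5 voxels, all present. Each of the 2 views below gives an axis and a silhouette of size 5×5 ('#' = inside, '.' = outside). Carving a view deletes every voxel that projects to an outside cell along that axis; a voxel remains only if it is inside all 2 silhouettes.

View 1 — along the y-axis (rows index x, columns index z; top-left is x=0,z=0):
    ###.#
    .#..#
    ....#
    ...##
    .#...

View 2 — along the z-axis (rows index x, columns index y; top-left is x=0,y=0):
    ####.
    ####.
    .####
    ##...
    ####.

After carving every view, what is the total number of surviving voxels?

36 voxels

start: 5×5×5 = 125 voxels
  1. axis=1 (XZ plane), |mask|=10  ⇒  voxels=50
  2. axis=2 (XY plane), |mask|=18  ⇒  voxels=36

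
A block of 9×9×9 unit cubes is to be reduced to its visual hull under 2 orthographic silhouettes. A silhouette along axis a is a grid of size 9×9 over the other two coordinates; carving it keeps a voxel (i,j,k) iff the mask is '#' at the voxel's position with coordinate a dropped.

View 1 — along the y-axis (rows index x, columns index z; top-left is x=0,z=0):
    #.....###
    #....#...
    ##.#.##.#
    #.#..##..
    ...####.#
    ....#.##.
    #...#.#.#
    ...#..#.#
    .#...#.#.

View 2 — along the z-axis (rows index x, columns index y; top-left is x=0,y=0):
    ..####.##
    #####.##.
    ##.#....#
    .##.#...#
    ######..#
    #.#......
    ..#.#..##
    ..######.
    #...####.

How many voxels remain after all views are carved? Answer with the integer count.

initial block: 9^3 = 729
V1 y: intersect with XZ mask (34 set) -- 306 left
V2 z: intersect with XY mask (45 set) -- 168 left

voxel count = 168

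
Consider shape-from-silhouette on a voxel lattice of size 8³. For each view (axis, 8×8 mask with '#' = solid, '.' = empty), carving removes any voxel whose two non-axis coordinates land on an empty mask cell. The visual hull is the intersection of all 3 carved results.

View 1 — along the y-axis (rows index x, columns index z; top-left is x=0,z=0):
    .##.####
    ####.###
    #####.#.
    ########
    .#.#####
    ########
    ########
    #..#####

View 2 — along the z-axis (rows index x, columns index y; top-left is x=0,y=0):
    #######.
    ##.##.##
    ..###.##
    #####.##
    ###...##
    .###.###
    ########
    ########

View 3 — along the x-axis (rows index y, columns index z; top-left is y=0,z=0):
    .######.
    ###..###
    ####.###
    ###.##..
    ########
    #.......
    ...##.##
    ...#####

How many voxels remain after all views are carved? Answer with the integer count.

full grid |V| = 512
V1 y: intersect with XZ mask (55 set) -- 440 left
V2 z: intersect with XY mask (52 set) -- 360 left
V3 x: intersect with YZ mask (42 set) -- 244 left

244 voxels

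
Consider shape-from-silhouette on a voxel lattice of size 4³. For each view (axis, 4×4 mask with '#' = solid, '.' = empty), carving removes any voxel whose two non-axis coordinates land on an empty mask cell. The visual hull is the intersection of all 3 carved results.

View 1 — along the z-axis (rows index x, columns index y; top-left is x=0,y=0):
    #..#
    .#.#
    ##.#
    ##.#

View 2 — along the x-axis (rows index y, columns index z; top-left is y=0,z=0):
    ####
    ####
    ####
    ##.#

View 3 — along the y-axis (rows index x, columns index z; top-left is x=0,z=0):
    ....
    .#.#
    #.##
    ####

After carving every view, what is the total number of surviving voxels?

initial block: 4^3 = 64
  1. axis=2 (XY plane), |mask|=10  ⇒  voxels=40
  2. axis=0 (YZ plane), |mask|=15  ⇒  voxels=36
  3. axis=1 (XZ plane), |mask|=9  ⇒  voxels=23

remaining voxels: 23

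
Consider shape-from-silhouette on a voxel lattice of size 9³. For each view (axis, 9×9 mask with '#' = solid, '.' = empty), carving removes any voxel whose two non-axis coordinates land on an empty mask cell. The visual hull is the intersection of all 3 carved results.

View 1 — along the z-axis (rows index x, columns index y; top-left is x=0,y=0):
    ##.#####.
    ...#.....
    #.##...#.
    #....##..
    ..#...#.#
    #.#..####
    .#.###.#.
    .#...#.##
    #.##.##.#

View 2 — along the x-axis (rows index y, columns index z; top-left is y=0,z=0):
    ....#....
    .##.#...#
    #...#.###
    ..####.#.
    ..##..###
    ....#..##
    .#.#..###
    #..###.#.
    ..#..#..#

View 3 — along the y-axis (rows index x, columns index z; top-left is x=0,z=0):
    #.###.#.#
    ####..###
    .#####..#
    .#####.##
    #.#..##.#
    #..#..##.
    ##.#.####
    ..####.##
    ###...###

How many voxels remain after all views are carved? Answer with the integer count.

start: 9×9×9 = 729 voxels
step 1: project along z, AND mask (39/81) → |grid| = 351
step 2: project along x, AND mask (36/81) → |grid| = 152
step 3: project along y, AND mask (54/81) → |grid| = 100

100 voxels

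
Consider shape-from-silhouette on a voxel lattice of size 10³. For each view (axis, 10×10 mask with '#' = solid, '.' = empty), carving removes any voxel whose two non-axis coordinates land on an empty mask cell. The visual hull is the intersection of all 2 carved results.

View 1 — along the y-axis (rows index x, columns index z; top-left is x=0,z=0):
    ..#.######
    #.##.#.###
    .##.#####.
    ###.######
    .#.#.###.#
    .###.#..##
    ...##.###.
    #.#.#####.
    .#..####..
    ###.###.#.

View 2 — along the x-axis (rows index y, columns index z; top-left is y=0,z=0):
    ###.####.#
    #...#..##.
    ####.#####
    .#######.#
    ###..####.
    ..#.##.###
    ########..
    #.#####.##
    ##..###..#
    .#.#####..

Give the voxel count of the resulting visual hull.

start: 10×10×10 = 1000 voxels
V1 y: intersect with XZ mask (66 set) -- 660 left
V2 x: intersect with YZ mask (70 set) -- 474 left

voxel count = 474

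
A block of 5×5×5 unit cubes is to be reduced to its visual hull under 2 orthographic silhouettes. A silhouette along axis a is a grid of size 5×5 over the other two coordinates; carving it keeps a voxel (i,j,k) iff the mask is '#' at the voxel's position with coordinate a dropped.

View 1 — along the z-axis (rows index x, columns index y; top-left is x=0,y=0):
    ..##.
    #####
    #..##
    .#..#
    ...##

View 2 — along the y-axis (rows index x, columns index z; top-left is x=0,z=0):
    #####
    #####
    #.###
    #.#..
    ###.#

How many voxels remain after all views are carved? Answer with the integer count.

|visual hull| = 59

initial block: 5^3 = 125
V1 z: intersect with XY mask (14 set) -- 70 left
V2 y: intersect with XZ mask (20 set) -- 59 left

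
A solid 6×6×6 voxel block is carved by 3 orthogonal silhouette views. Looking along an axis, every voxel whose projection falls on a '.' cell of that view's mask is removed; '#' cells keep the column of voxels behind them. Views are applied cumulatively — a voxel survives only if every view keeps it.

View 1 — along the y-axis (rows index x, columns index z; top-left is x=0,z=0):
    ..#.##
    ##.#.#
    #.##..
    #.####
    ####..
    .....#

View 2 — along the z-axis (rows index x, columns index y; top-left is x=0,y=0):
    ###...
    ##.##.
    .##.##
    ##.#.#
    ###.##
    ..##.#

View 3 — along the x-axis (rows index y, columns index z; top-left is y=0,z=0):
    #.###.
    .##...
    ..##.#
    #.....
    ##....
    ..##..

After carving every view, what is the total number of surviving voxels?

before carving: 216 voxels (6×6×6)
after view 1 [y-axis, 20 of 36 cells solid] → remaining = 120
after view 2 [z-axis, 23 of 36 cells solid] → remaining = 80
after view 3 [x-axis, 14 of 36 cells solid] → remaining = 37

37 voxels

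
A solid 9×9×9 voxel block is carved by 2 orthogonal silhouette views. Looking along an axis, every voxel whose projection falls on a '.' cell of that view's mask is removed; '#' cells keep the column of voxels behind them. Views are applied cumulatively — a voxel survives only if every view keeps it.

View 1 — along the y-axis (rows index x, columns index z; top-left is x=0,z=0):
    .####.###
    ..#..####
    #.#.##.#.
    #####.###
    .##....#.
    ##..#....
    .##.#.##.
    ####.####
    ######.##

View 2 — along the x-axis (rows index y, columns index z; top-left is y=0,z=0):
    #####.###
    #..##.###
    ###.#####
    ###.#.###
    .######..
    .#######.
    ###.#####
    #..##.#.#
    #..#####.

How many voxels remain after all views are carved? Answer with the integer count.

354 voxels

full grid |V| = 729
step 1: project along y, AND mask (52/81) → |grid| = 468
step 2: project along x, AND mask (61/81) → |grid| = 354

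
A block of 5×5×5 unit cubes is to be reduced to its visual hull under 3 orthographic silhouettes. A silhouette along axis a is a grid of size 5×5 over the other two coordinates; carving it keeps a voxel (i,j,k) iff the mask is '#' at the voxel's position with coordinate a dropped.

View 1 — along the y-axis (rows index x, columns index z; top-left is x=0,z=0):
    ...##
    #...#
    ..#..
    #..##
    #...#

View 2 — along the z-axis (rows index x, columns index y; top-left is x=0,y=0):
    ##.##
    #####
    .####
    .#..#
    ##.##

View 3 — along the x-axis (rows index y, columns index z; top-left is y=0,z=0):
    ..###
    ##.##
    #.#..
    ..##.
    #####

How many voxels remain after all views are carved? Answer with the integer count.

27 voxels

full grid |V| = 125
V1 y: intersect with XZ mask (10 set) -- 50 left
V2 z: intersect with XY mask (19 set) -- 36 left
V3 x: intersect with YZ mask (16 set) -- 27 left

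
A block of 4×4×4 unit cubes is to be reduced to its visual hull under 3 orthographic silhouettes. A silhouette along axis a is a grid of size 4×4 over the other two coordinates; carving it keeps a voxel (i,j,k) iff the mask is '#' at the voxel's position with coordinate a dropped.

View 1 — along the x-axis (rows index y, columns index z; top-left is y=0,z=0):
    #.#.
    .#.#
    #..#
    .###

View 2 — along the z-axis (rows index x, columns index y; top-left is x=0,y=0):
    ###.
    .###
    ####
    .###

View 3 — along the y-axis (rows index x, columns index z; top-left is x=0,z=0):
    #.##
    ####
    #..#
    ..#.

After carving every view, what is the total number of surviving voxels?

before carving: 64 voxels (4×4×4)
carve view 1 (along x, YZ-mask fill 9/16): 36 voxels remain
carve view 2 (along z, XY-mask fill 13/16): 29 voxels remain
carve view 3 (along y, XZ-mask fill 10/16): 18 voxels remain

18 voxels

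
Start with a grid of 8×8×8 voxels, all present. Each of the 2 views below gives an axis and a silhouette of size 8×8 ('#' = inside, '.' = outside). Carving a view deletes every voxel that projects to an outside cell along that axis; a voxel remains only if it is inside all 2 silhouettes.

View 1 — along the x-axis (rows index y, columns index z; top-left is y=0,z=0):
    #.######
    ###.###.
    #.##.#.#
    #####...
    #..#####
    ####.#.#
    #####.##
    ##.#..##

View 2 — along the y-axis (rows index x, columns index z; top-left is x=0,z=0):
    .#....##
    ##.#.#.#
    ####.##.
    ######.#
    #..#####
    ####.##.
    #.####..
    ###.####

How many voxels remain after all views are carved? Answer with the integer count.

remaining voxels: 268

full grid |V| = 512
[1] x-view keeps 47 columns → grid now 376
[2] y-view keeps 45 columns → grid now 268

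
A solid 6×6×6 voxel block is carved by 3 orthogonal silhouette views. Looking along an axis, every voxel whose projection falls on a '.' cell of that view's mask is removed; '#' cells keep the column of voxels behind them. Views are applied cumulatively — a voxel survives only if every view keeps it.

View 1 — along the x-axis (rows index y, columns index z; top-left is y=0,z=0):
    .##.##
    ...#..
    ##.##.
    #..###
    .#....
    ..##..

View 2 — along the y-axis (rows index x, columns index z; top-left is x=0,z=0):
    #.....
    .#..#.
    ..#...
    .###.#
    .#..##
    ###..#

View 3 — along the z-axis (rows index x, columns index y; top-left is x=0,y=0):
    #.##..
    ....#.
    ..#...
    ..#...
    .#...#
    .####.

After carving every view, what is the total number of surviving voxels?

initial block: 6^3 = 216
V1 x: intersect with YZ mask (16 set) -- 96 left
V2 y: intersect with XZ mask (15 set) -- 38 left
V3 z: intersect with XY mask (12 set) -- 10 left

remaining voxels: 10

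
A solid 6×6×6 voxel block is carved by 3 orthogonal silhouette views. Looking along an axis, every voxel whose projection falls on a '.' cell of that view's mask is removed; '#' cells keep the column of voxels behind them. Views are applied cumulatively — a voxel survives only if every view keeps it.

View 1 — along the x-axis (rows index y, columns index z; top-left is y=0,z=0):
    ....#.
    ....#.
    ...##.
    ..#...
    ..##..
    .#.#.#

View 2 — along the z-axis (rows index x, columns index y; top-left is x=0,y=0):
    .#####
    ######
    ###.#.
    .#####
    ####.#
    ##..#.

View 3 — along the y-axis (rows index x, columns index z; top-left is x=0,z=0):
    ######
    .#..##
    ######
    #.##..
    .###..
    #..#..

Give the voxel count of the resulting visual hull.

before carving: 216 voxels (6×6×6)
step 1: project along x, AND mask (10/36) → |grid| = 60
step 2: project along z, AND mask (28/36) → |grid| = 46
step 3: project along y, AND mask (23/36) → |grid| = 30

remaining voxels: 30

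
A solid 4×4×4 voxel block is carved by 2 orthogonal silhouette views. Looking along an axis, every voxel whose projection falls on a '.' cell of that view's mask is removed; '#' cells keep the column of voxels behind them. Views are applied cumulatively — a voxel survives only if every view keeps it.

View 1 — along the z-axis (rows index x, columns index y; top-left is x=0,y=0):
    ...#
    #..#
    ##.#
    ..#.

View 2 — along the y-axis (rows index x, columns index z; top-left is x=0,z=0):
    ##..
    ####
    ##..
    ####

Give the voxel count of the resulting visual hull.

20 voxels

start: 4×4×4 = 64 voxels
carve view 1 (along z, XY-mask fill 7/16): 28 voxels remain
carve view 2 (along y, XZ-mask fill 12/16): 20 voxels remain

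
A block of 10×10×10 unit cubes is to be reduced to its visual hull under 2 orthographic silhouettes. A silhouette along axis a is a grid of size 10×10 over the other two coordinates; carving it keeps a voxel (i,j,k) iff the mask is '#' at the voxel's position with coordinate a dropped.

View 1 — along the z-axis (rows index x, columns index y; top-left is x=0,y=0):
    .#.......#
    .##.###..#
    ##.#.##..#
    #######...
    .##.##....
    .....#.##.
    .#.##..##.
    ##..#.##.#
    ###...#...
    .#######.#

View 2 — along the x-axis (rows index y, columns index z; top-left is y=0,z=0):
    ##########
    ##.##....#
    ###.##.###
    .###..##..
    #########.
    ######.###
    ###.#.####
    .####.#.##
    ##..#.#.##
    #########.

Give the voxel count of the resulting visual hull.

initial block: 10^3 = 1000
  1. axis=2 (XY plane), |mask|=51  ⇒  voxels=510
  2. axis=0 (YZ plane), |mask|=76  ⇒  voxels=386

386 voxels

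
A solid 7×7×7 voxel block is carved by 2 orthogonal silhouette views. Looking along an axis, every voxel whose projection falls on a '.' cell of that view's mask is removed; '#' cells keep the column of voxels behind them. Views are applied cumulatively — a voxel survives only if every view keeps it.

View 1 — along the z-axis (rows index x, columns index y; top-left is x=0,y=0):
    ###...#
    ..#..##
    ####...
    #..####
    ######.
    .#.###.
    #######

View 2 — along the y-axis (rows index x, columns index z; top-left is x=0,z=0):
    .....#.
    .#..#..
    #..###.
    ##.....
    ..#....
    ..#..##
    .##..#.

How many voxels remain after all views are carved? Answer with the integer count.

full grid |V| = 343
V1 z: intersect with XY mask (33 set) -- 231 left
V2 y: intersect with XZ mask (16 set) -- 75 left

75 voxels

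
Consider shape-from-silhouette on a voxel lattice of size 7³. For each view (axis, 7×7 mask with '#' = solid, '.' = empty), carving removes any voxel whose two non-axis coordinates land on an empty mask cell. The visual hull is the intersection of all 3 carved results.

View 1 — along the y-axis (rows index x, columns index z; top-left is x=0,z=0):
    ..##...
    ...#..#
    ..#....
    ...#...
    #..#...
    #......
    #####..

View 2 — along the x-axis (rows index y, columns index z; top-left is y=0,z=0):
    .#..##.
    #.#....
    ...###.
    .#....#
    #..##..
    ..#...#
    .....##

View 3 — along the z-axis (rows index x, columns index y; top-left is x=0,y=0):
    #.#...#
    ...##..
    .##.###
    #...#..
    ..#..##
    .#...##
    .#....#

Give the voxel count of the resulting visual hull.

remaining voxels: 10

full grid |V| = 343
V1 y: intersect with XZ mask (14 set) -- 98 left
V2 x: intersect with YZ mask (17 set) -- 30 left
V3 z: intersect with XY mask (20 set) -- 10 left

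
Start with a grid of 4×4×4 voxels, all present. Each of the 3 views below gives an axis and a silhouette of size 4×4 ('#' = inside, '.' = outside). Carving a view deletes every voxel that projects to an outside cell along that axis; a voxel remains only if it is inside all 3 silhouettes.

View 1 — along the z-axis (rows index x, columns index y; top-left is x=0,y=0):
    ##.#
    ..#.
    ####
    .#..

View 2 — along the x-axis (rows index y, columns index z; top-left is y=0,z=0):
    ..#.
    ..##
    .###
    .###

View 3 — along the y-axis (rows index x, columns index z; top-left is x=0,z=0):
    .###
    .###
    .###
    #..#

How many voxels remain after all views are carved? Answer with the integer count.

remaining voxels: 19

start: 4×4×4 = 64 voxels
after view 1 [z-axis, 9 of 16 cells solid] → remaining = 36
after view 2 [x-axis, 9 of 16 cells solid] → remaining = 20
after view 3 [y-axis, 11 of 16 cells solid] → remaining = 19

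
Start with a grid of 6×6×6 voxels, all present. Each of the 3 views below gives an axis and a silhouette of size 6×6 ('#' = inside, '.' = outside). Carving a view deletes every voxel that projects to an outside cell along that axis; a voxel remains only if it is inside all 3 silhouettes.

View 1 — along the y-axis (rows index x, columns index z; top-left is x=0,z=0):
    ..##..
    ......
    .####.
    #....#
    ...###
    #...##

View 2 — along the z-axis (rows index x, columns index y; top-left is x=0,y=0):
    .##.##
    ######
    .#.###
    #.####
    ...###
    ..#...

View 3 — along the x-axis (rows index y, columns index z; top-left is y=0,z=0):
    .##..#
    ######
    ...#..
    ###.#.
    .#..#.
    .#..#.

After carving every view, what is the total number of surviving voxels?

voxel count = 19

before carving: 216 voxels (6×6×6)
[1] y-view keeps 14 columns → grid now 84
[2] z-view keeps 23 columns → grid now 46
[3] x-view keeps 18 columns → grid now 19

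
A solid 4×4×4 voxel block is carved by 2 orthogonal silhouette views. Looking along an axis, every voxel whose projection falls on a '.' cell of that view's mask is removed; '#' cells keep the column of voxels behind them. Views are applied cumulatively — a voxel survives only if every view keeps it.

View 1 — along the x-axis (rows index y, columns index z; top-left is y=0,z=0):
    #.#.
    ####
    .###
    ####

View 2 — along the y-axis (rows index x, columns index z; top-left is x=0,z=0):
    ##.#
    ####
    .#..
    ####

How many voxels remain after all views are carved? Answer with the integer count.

remaining voxels: 38

full grid |V| = 64
[1] x-view keeps 13 columns → grid now 52
[2] y-view keeps 12 columns → grid now 38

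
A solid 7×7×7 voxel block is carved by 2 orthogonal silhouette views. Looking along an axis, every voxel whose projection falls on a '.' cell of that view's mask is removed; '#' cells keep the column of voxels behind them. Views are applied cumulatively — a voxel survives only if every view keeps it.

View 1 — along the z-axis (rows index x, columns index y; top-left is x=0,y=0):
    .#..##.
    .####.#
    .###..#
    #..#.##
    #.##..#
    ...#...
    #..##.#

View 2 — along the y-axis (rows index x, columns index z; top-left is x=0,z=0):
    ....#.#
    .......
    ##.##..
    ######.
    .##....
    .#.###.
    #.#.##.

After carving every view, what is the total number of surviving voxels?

|visual hull| = 74

before carving: 343 voxels (7×7×7)
[1] z-view keeps 25 columns → grid now 175
[2] y-view keeps 22 columns → grid now 74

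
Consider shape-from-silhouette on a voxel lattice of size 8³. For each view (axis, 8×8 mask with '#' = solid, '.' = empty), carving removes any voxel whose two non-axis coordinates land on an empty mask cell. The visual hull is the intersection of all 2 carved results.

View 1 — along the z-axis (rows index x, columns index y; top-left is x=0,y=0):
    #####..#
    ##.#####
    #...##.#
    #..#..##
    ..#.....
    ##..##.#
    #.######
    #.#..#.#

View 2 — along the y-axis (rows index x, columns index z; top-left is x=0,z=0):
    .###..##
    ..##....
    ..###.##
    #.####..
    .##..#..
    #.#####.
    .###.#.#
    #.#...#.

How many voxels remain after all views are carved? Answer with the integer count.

remaining voxels: 164

start: 8×8×8 = 512 voxels
V1 z: intersect with XY mask (38 set) -- 304 left
V2 y: intersect with XZ mask (34 set) -- 164 left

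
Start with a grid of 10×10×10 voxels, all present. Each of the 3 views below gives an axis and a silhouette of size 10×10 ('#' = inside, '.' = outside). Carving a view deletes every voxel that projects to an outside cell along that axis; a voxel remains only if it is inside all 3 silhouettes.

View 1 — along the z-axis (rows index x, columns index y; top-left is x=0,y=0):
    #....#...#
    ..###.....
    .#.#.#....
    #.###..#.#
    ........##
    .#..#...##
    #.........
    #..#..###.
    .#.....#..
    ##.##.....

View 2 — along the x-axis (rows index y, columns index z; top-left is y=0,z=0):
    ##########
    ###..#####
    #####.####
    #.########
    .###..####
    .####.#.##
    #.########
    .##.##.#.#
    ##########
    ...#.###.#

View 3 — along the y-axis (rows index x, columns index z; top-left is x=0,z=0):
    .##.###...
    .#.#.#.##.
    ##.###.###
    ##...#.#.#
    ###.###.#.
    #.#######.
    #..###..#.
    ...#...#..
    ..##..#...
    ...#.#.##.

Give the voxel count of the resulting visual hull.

initial block: 10^3 = 1000
[1] z-view keeps 33 columns → grid now 330
[2] x-view keeps 80 columns → grid now 264
[3] y-view keeps 52 columns → grid now 127

|visual hull| = 127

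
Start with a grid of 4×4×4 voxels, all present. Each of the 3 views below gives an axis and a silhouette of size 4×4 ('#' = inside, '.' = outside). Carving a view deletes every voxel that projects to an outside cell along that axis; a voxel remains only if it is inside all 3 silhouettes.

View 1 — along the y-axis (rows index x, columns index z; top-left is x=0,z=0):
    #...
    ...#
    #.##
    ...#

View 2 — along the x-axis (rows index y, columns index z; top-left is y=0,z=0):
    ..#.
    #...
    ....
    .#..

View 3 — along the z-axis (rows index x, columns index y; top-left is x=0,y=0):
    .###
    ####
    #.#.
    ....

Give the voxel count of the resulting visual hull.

|visual hull| = 2

full grid |V| = 64
after view 1 [y-axis, 6 of 16 cells solid] → remaining = 24
after view 2 [x-axis, 3 of 16 cells solid] → remaining = 3
after view 3 [z-axis, 9 of 16 cells solid] → remaining = 2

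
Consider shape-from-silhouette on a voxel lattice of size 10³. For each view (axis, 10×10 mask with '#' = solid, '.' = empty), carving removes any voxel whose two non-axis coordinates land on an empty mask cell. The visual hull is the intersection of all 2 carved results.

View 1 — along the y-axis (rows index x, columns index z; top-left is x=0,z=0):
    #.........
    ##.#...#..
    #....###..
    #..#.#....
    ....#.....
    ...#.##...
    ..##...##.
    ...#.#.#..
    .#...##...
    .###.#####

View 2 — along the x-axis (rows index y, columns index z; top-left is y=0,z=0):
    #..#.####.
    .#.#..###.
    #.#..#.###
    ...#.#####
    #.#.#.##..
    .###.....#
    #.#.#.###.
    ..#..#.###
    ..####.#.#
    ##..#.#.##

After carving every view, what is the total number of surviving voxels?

before carving: 1000 voxels (10×10×10)
[1] y-view keeps 34 columns → grid now 340
[2] x-view keeps 55 columns → grid now 189

remaining voxels: 189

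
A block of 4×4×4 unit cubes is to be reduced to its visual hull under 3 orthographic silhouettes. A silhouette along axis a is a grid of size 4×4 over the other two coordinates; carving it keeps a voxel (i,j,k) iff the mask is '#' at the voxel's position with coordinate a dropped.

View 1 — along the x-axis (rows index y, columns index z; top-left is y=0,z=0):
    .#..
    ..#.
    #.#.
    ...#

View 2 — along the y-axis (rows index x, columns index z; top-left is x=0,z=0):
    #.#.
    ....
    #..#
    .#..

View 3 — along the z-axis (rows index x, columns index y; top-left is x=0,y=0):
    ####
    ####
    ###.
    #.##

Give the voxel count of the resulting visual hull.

before carving: 64 voxels (4×4×4)
V1 x: intersect with YZ mask (5 set) -- 20 left
V2 y: intersect with XZ mask (5 set) -- 6 left
V3 z: intersect with XY mask (14 set) -- 5 left

remaining voxels: 5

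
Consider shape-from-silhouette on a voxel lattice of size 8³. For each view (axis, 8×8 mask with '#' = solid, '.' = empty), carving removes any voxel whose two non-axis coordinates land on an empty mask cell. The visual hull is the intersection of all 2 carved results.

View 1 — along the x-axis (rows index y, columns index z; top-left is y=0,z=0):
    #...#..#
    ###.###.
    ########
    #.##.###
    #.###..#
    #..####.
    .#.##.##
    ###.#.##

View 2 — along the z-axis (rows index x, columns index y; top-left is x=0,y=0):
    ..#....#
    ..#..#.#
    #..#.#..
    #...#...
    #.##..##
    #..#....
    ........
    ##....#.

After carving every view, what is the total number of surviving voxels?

|visual hull| = 106

start: 8×8×8 = 512 voxels
  1. axis=0 (YZ plane), |mask|=44  ⇒  voxels=352
  2. axis=2 (XY plane), |mask|=20  ⇒  voxels=106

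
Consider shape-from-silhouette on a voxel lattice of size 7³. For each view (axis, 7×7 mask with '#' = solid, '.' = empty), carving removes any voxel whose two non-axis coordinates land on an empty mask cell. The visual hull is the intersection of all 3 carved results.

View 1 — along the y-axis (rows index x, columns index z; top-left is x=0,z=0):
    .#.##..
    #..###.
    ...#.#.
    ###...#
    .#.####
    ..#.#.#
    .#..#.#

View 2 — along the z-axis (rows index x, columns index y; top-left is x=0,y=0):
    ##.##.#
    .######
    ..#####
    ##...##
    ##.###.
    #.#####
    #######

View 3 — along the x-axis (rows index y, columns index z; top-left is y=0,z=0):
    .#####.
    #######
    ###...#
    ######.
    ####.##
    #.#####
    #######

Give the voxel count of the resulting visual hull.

start: 7×7×7 = 343 voxels
[1] y-view keeps 24 columns → grid now 168
[2] z-view keeps 38 columns → grid now 129
[3] x-view keeps 41 columns → grid now 106

106 voxels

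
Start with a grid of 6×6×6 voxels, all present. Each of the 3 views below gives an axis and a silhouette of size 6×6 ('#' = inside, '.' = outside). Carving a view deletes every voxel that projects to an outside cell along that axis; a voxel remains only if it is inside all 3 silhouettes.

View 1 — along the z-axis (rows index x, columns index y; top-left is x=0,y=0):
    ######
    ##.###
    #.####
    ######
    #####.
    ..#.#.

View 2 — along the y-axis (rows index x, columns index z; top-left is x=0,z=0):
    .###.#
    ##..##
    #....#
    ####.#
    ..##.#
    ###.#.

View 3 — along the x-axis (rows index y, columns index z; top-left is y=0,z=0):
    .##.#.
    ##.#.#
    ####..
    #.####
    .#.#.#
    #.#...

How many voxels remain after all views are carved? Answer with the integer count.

remaining voxels: 64

initial block: 6^3 = 216
[1] z-view keeps 29 columns → grid now 174
[2] y-view keeps 22 columns → grid now 107
[3] x-view keeps 21 columns → grid now 64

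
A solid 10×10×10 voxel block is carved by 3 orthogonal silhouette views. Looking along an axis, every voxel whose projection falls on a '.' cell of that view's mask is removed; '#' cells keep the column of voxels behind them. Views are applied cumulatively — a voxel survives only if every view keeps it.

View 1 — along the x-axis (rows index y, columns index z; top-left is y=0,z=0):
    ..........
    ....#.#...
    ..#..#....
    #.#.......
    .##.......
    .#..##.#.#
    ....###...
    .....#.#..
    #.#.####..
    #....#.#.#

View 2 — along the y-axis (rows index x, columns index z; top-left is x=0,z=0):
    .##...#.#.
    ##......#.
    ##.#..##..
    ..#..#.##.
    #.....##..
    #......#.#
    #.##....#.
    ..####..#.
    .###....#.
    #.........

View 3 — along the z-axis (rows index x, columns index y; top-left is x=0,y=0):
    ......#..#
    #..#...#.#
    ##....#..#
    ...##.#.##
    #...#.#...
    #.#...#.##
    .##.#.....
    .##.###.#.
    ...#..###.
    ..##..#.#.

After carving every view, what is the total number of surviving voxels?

remaining voxels: 38

full grid |V| = 1000
carve view 1 (along x, YZ-mask fill 28/100): 280 voxels remain
carve view 2 (along y, XZ-mask fill 36/100): 89 voxels remain
carve view 3 (along z, XY-mask fill 40/100): 38 voxels remain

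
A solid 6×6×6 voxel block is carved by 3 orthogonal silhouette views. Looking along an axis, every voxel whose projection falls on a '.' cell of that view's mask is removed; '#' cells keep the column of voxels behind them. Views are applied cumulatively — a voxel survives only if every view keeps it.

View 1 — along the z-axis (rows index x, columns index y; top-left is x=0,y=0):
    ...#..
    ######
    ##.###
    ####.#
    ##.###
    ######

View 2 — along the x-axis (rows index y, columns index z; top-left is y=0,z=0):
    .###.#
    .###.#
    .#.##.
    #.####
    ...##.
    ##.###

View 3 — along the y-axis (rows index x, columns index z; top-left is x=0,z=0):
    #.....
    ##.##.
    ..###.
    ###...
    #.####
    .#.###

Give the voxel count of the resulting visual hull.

|visual hull| = 72

start: 6×6×6 = 216 voxels
[1] z-view keeps 28 columns → grid now 168
[2] x-view keeps 23 columns → grid now 112
[3] y-view keeps 20 columns → grid now 72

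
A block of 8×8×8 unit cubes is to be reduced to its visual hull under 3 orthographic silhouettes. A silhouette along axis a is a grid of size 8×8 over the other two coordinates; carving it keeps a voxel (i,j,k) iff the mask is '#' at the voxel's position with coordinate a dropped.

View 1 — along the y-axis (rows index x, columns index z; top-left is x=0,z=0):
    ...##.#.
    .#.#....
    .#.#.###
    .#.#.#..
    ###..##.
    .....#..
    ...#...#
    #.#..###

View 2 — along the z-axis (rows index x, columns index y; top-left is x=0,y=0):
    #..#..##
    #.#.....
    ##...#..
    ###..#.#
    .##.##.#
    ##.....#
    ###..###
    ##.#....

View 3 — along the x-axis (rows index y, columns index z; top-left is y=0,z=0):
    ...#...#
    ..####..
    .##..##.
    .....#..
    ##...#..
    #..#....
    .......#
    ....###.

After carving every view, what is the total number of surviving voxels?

|visual hull| = 40

full grid |V| = 512
after view 1 [y-axis, 26 of 64 cells solid] → remaining = 208
after view 2 [z-axis, 31 of 64 cells solid] → remaining = 101
after view 3 [x-axis, 20 of 64 cells solid] → remaining = 40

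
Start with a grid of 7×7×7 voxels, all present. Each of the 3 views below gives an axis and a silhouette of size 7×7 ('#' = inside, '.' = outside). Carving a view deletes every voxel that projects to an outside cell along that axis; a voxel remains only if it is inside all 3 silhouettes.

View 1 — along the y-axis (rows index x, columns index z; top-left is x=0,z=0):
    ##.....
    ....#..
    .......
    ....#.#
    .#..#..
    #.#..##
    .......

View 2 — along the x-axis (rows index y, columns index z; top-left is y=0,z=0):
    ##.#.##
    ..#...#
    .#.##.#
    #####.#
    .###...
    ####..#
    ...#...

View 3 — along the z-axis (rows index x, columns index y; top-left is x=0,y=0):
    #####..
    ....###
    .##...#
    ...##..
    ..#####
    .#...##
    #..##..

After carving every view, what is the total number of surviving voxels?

|visual hull| = 19

full grid |V| = 343
  1. axis=1 (XZ plane), |mask|=11  ⇒  voxels=77
  2. axis=0 (YZ plane), |mask|=26  ⇒  voxels=37
  3. axis=2 (XY plane), |mask|=24  ⇒  voxels=19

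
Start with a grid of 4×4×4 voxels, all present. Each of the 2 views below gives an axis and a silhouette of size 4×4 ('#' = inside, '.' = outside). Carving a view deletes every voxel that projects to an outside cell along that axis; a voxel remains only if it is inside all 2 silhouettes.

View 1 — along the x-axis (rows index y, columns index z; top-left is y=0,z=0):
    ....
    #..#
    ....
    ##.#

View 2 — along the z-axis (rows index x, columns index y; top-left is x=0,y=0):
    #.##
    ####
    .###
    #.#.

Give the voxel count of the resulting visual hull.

initial block: 4^3 = 64
after view 1 [x-axis, 5 of 16 cells solid] → remaining = 20
after view 2 [z-axis, 12 of 16 cells solid] → remaining = 13

voxel count = 13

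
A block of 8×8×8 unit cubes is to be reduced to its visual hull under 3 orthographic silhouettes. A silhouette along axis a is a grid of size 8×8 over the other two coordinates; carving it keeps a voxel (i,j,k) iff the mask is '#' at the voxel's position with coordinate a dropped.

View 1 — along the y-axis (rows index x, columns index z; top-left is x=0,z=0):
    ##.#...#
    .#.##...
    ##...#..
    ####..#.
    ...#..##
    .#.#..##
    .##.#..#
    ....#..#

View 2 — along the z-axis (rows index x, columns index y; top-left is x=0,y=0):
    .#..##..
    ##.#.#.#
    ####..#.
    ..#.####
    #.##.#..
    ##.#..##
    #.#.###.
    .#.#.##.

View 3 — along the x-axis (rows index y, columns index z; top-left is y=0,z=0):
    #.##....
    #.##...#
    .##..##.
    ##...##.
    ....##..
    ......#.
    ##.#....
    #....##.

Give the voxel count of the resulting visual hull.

42 voxels

initial block: 8^3 = 512
after view 1 [y-axis, 28 of 64 cells solid] → remaining = 224
after view 2 [z-axis, 36 of 64 cells solid] → remaining = 127
after view 3 [x-axis, 24 of 64 cells solid] → remaining = 42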